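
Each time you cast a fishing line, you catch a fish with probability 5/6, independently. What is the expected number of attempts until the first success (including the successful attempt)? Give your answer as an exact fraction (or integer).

For a geometric distribution, E[trials] = 1/p = 1/(5/6) = 6/5.

6/5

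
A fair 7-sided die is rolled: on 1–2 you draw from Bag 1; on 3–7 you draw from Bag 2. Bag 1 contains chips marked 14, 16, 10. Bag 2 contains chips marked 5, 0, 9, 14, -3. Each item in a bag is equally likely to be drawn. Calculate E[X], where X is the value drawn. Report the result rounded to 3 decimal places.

7.381

E[X | Bag 1] = (14 + 16 + 10)/3 = 40/3
E[X | Bag 2] = (5 + 0 + 9 + 14 − 3)/5 = 5
E[X] = (2/7)·40/3 + (5/7)·5 = 155/21 ≈ 7.381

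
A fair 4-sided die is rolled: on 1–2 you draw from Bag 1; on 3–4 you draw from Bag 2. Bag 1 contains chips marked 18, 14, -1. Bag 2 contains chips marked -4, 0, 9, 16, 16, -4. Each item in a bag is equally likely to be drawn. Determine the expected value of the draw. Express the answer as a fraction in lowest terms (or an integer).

E[X | Bag 1] = (18 + 14 − 1)/3 = 31/3
E[X | Bag 2] = (-4 + 0 + 9 + 16 + 16 − 4)/6 = 11/2
E[X] = (1/2)·31/3 + (1/2)·11/2 = 95/12

95/12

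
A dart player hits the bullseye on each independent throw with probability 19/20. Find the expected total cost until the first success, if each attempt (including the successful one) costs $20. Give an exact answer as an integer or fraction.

E[#attempts] = 1/p = 20/19; E[cost] = 20·20/19 = 400/19.

400/19 dollars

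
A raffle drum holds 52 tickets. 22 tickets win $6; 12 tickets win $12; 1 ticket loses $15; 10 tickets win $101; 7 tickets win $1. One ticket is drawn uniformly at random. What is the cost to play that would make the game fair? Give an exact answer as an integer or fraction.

639/26 dollars

E[payout] = (22/52)·6 + (12/52)·12 + (1/52)·(-15) + (10/52)·101 + (7/52)·1 = 639/26
Fair fee = E[payout] = 639/26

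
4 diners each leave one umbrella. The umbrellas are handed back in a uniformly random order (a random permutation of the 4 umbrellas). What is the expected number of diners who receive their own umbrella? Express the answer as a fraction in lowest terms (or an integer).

Let Xᵢ = 1 if person i gets their own umbrella. For each i, P(Xᵢ=1) = 1/4.
By linearity of expectation, E[X₁+…+X_4] = 4·(1/4) = 1.

1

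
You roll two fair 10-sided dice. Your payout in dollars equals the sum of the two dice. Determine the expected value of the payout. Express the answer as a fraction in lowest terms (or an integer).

$11

Distribution of the sum of the two dice: 2 w.p. 1/100, 3 w.p. 1/50, 4 w.p. 3/100, 5 w.p. 1/25, 6 w.p. 1/20, 7 w.p. 3/50, …
E[payout] = (1/100)·2 + (1/50)·3 + (3/100)·4 + (1/25)·5 + (1/20)·6 + (3/50)·7 + (7/100)·8 + (2/25)·9 + (9/100)·10 + (1/10)·11 + (9/100)·12 + (2/25)·13 + (7/100)·14 + (3/50)·15 + (1/20)·16 + (1/25)·17 + (3/100)·18 + (1/50)·19 + (1/100)·20 = 11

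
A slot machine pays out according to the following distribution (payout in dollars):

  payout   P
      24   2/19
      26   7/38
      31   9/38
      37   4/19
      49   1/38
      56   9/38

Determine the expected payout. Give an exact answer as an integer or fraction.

$37

E[X] = (2/19)·24 + (7/38)·26 + (9/38)·31 + (4/19)·37 + (1/38)·49 + (9/38)·56
     = 37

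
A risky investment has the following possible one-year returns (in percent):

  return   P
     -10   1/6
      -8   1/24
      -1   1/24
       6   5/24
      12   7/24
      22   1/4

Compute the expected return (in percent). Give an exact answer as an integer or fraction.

197/24

E[X] = (1/6)·(-10) + (1/24)·(-8) + (1/24)·(-1) + (5/24)·6 + (7/24)·12 + (1/4)·22
     = 197/24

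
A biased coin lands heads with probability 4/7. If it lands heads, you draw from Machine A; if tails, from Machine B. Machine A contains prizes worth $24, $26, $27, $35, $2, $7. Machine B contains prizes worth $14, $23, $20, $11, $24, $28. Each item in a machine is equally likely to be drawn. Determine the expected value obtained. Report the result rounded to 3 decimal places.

$20.095

E[X | Machine A] = (24 + 26 + 27 + 35 + 2 + 7)/6 = 121/6
E[X | Machine B] = (14 + 23 + 20 + 11 + 24 + 28)/6 = 20
E[X] = (4/7)·121/6 + (3/7)·20 = 422/21 ≈ 20.095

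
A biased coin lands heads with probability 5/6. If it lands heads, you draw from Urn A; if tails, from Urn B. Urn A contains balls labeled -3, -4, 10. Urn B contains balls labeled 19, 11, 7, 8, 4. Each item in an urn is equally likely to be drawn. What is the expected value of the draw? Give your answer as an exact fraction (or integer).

E[X | Urn A] = (-3 − 4 + 10)/3 = 1
E[X | Urn B] = (19 + 11 + 7 + 8 + 4)/5 = 49/5
E[X] = (5/6)·1 + (1/6)·49/5 = 37/15

37/15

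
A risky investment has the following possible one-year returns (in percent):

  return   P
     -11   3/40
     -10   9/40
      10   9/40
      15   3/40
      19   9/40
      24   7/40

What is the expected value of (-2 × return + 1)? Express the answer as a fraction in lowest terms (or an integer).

E[-2x+1] = (3/40)·23 + (9/40)·21 + (9/40)·(-19) + (3/40)·(-29) + (9/40)·(-37) + (7/40)·(-47)
     = -331/20

-331/20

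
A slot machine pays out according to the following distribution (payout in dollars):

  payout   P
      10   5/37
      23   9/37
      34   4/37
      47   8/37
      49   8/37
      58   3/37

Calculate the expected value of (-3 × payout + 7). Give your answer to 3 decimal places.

E[-3x+7] = (5/37)·(-23) + (9/37)·(-62) + (4/37)·(-95) + (8/37)·(-134) + (8/37)·(-140) + (3/37)·(-167)
     = -3746/37 ≈ -101.243

-101.243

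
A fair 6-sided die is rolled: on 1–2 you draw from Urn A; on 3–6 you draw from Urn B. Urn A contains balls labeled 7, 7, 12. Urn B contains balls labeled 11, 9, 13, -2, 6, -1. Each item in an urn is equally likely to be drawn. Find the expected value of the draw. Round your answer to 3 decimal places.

6.889

E[X | Urn A] = (7 + 7 + 12)/3 = 26/3
E[X | Urn B] = (11 + 9 + 13 − 2 + 6 − 1)/6 = 6
E[X] = (1/3)·26/3 + (2/3)·6 = 62/9 ≈ 6.889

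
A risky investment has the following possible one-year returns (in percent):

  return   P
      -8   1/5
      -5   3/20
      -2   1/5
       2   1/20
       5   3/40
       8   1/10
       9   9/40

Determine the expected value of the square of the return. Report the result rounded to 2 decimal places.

44.05

E[X²] = (1/5)·64 + (3/20)·25 + (1/5)·4 + (1/20)·4 + (3/40)·25 + (1/10)·64 + (9/40)·81
     = 881/20 ≈ 44.05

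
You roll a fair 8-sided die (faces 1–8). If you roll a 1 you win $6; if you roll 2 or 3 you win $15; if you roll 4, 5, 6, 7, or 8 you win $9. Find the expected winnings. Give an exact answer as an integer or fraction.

E[payout] = (1/8)·6 + (5/8)·9 + (1/4)·15 = 81/8

81/8 dollars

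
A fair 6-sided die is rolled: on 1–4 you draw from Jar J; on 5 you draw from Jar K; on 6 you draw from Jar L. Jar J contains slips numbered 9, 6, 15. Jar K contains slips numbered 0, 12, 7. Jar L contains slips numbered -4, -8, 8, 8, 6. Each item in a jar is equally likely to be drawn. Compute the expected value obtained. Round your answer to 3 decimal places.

8.056

E[X | Jar J] = (9 + 6 + 15)/3 = 10
E[X | Jar K] = (0 + 12 + 7)/3 = 19/3
E[X | Jar L] = (-4 − 8 + 8 + 8 + 6)/5 = 2
E[X] = (2/3)·10 + (1/6)·19/3 + (1/6)·2 = 145/18 ≈ 8.056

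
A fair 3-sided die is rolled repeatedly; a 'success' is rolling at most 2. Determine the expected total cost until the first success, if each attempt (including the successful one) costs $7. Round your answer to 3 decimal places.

E[#attempts] = 1/p = 3/2; E[cost] = 7·3/2 = 21/2.
≈ 10.500

$10.500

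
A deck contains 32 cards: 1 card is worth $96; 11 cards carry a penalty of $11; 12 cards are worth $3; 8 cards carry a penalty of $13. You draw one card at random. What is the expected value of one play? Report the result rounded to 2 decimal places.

E[payout] = (1/32)·96 + (11/32)·(-11) + (12/32)·3 + (8/32)·(-13) = -93/32
≈ -$2.91

-$2.91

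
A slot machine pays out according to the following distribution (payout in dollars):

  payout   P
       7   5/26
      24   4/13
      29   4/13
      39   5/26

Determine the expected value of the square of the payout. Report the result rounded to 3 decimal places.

E[X²] = (5/26)·49 + (4/13)·576 + (4/13)·841 + (5/26)·1521
     = 9593/13 ≈ 737.923

737.923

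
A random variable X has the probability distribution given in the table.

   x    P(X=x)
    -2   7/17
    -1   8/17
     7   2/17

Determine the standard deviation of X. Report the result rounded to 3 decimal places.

E[X] = -8/17, E[X²] = 134/17
Var(X) = E[X²] − (E[X])² = 134/17 − 64/289 = 2214/289
SD(X) = √(2214/289) ≈ 2.768

2.768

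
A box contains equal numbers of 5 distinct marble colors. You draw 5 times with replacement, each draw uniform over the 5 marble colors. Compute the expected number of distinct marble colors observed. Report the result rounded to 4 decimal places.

3.3616

Let Xⱼ=1 if type j appears at least once. P(Xⱼ=1) = 1 − ((5−1)/5)^5 = 2101/3125.
E[#distinct] = 5·2101/3125 = 2101/625.
≈ 3.3616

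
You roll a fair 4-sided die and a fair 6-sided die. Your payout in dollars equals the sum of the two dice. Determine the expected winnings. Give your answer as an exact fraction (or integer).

$6

Distribution of the sum of the two dice: 2 w.p. 1/24, 3 w.p. 1/12, 4 w.p. 1/8, 5 w.p. 1/6, 6 w.p. 1/6, 7 w.p. 1/6, …
E[payout] = (1/24)·2 + (1/12)·3 + (1/8)·4 + (1/6)·5 + (1/6)·6 + (1/6)·7 + (1/8)·8 + (1/12)·9 + (1/24)·10 = 6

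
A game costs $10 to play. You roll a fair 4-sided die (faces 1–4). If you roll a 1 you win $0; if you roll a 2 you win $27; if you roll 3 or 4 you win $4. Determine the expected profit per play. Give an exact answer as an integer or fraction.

E[payout] = (1/4)·0 + (1/2)·4 + (1/4)·27 = 35/4
Expected profit = 35/4 − 10 = -5/4

-5/4 dollars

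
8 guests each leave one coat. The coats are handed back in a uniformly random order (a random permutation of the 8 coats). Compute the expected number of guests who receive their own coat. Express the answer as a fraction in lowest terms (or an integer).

Let Xᵢ = 1 if person i gets their own coat. For each i, P(Xᵢ=1) = 1/8.
By linearity of expectation, E[X₁+…+X_8] = 8·(1/8) = 1.

1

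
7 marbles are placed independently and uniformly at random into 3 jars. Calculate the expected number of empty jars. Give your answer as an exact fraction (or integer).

128/729

Let Xⱼ=1 if jar j is empty. P(Xⱼ=1) = ((3-1)/3)^7 = 128/2187.
By linearity, E[#empty] = 3·128/2187 = 128/729.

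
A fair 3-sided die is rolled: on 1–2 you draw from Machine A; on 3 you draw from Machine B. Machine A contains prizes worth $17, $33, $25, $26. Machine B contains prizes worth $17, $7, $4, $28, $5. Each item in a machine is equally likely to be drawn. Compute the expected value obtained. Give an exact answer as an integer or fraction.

E[X | Machine A] = (17 + 33 + 25 + 26)/4 = 101/4
E[X | Machine B] = (17 + 7 + 4 + 28 + 5)/5 = 61/5
E[X] = (2/3)·101/4 + (1/3)·61/5 = 209/10

209/10 dollars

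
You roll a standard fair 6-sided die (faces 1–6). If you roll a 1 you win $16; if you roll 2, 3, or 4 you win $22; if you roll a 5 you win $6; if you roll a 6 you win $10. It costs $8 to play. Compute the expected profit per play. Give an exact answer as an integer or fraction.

25/3 dollars

E[payout] = (1/6)·6 + (1/6)·10 + (1/6)·16 + (1/2)·22 = 49/3
Expected profit = 49/3 − 8 = 25/3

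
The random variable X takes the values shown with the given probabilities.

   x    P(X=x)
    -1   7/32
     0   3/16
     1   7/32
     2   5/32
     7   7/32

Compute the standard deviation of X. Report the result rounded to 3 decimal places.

2.895

E[X] = 59/32, E[X²] = 377/32
Var(X) = E[X²] − (E[X])² = 377/32 − 3481/1024 = 8583/1024
SD(X) = √(8583/1024) ≈ 2.895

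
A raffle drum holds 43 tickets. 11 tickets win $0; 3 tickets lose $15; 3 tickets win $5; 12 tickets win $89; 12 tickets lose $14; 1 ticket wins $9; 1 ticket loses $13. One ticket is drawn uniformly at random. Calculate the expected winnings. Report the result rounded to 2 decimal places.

$20.14

E[payout] = (11/43)·0 + (3/43)·(-15) + (3/43)·5 + (12/43)·89 + (12/43)·(-14) + (1/43)·9 + (1/43)·(-13) = 866/43
≈ $20.14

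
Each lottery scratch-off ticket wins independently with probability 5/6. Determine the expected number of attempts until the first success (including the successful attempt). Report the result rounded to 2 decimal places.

For a geometric distribution, E[trials] = 1/p = 1/(5/6) = 6/5.
≈ 1.20

1.20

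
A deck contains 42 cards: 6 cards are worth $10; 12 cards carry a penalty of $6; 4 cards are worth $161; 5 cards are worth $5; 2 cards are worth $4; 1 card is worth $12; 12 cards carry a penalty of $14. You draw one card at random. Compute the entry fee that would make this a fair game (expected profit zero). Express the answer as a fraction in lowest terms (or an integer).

E[payout] = (6/42)·10 + (12/42)·(-6) + (4/42)·161 + (5/42)·5 + (2/42)·4 + (1/42)·12 + (12/42)·(-14) = 509/42
Fair fee = E[payout] = 509/42

509/42 dollars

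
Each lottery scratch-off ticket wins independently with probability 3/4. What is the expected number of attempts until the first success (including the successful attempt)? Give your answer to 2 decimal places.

1.33

For a geometric distribution, E[trials] = 1/p = 1/(3/4) = 4/3.
≈ 1.33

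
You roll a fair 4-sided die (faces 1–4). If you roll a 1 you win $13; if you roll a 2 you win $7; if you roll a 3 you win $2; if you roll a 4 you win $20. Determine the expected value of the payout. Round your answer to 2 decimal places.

E[payout] = (1/4)·2 + (1/4)·7 + (1/4)·13 + (1/4)·20 = 21/2
≈ $10.50

$10.50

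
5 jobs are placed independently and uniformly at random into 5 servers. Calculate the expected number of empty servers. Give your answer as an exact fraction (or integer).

Let Xⱼ=1 if server j is empty. P(Xⱼ=1) = ((5-1)/5)^5 = 1024/3125.
By linearity, E[#empty] = 5·1024/3125 = 1024/625.

1024/625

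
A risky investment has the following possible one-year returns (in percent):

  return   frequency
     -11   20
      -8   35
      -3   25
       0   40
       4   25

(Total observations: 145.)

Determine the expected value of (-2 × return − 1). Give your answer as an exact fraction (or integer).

161/29

Total = 145, so P(return=-11) = 20/145, etc.
E[-2x-1] = (4/29)·21 + (7/29)·15 + (5/29)·5 + (8/29)·(-1) + (5/29)·(-9)
     = 161/29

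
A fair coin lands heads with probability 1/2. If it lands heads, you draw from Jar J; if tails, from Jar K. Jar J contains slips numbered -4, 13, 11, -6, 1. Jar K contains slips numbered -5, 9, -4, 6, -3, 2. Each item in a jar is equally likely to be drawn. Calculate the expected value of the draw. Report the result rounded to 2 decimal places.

1.92

E[X | Jar J] = (-4 + 13 + 11 − 6 + 1)/5 = 3
E[X | Jar K] = (-5 + 9 − 4 + 6 − 3 + 2)/6 = 5/6
E[X] = (1/2)·3 + (1/2)·5/6 = 23/12 ≈ 1.92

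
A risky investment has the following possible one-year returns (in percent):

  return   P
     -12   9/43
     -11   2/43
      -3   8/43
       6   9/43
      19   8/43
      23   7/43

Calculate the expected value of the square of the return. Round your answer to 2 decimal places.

198.26

E[X²] = (9/43)·144 + (2/43)·121 + (8/43)·9 + (9/43)·36 + (8/43)·361 + (7/43)·529
     = 8525/43 ≈ 198.26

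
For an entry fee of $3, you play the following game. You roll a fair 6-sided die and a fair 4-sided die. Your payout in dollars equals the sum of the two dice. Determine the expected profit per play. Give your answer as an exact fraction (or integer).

Distribution of the sum of the two dice: 2 w.p. 1/24, 3 w.p. 1/12, 4 w.p. 1/8, 5 w.p. 1/6, 6 w.p. 1/6, 7 w.p. 1/6, …
E[payout] = (1/24)·2 + (1/12)·3 + (1/8)·4 + (1/6)·5 + (1/6)·6 + (1/6)·7 + (1/8)·8 + (1/12)·9 + (1/24)·10 = 6
Expected profit = 6 − 3 = 3

$3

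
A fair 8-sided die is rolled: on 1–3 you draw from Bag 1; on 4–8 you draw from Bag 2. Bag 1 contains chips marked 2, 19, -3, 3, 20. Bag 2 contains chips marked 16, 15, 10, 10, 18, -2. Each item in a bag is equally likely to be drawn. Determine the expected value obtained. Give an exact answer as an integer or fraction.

2413/240

E[X | Bag 1] = (2 + 19 − 3 + 3 + 20)/5 = 41/5
E[X | Bag 2] = (16 + 15 + 10 + 10 + 18 − 2)/6 = 67/6
E[X] = (3/8)·41/5 + (5/8)·67/6 = 2413/240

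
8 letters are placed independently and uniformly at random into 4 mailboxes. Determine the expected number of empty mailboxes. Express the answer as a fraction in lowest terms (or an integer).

6561/16384

Let Xⱼ=1 if mailbox j is empty. P(Xⱼ=1) = ((4-1)/4)^8 = 6561/65536.
By linearity, E[#empty] = 4·6561/65536 = 6561/16384.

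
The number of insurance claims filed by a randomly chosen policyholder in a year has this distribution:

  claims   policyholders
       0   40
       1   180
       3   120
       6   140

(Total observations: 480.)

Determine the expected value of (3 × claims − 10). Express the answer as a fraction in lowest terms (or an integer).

Total = 480, so P(claims=0) = 40/480, etc.
E[3x-10] = (1/12)·(-10) + (3/8)·(-7) + (1/4)·(-1) + (7/24)·8
     = -11/8

-11/8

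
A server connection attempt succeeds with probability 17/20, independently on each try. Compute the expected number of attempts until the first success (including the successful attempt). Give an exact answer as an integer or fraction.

For a geometric distribution, E[trials] = 1/p = 1/(17/20) = 20/17.

20/17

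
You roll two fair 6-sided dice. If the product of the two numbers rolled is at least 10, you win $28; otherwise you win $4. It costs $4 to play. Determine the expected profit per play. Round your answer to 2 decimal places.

E[payout] = (17/36)·4 + (19/36)·28 = 50/3
Expected profit = 50/3 − 4 = 38/3 ≈ $12.67

$12.67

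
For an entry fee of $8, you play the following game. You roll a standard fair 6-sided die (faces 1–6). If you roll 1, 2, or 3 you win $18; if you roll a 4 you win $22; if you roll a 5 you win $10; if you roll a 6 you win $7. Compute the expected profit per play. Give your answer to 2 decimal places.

E[payout] = (1/6)·7 + (1/6)·10 + (1/2)·18 + (1/6)·22 = 31/2
Expected profit = 31/2 − 8 = 15/2 ≈ $7.50

$7.50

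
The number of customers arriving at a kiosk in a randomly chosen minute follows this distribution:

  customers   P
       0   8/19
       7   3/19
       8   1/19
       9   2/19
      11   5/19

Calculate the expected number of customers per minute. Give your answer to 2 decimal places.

E[X] = (8/19)·0 + (3/19)·7 + (1/19)·8 + (2/19)·9 + (5/19)·11
     = 102/19 ≈ 5.37

5.37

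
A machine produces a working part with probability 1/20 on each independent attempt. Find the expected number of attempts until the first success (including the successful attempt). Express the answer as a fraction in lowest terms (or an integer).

20

For a geometric distribution, E[trials] = 1/p = 1/(1/20) = 20.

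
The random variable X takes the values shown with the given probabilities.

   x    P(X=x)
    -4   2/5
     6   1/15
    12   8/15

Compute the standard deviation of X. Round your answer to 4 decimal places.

E[X] = 26/5, E[X²] = 428/5
Var(X) = E[X²] − (E[X])² = 428/5 − 676/25 = 1464/25
SD(X) = √(1464/25) ≈ 7.6525

7.6525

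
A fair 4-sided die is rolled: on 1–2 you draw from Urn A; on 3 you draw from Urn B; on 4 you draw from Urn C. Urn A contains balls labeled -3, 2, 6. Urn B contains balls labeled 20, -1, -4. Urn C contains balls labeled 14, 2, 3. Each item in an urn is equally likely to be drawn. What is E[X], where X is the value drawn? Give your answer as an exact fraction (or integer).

11/3

E[X | Urn A] = (-3 + 2 + 6)/3 = 5/3
E[X | Urn B] = (20 − 1 − 4)/3 = 5
E[X | Urn C] = (14 + 2 + 3)/3 = 19/3
E[X] = (1/2)·5/3 + (1/4)·5 + (1/4)·19/3 = 11/3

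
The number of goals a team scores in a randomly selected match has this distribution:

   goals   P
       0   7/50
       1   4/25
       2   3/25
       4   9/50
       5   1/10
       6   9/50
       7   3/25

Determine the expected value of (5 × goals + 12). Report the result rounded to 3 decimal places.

29.700

E[5x+12] = (7/50)·12 + (4/25)·17 + (3/25)·22 + (9/50)·32 + (1/10)·37 + (9/50)·42 + (3/25)·47
     = 297/10 ≈ 29.700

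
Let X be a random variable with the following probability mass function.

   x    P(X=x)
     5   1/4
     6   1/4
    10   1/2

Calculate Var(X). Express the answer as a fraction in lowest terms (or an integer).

83/16

E[X] = (1/4)·5 + (1/4)·6 + (1/2)·10 = 31/4
E[X²] = (1/4)·25 + (1/4)·36 + (1/2)·100 = 261/4
Var(X) = 261/4 − (31/4)² = 83/16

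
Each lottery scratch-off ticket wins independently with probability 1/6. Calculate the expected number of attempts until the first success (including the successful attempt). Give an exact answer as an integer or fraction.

For a geometric distribution, E[trials] = 1/p = 1/(1/6) = 6.

6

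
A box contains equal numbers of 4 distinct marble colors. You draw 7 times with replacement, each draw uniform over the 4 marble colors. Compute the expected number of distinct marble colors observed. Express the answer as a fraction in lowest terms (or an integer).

14197/4096

Let Xⱼ=1 if type j appears at least once. P(Xⱼ=1) = 1 − ((4−1)/4)^7 = 14197/16384.
E[#distinct] = 4·14197/16384 = 14197/4096.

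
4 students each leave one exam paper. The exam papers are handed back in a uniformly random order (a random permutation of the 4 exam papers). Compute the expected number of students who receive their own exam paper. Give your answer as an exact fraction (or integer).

Let Xᵢ = 1 if person i gets their own exam paper. For each i, P(Xᵢ=1) = 1/4.
By linearity of expectation, E[X₁+…+X_4] = 4·(1/4) = 1.

1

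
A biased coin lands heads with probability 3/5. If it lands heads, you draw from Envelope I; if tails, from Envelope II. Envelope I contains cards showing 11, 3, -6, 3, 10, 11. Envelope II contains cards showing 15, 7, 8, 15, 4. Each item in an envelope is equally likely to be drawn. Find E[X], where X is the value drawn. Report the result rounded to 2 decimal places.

7.12

E[X | Envelope I] = (11 + 3 − 6 + 3 + 10 + 11)/6 = 16/3
E[X | Envelope II] = (15 + 7 + 8 + 15 + 4)/5 = 49/5
E[X] = (3/5)·16/3 + (2/5)·49/5 = 178/25 ≈ 7.12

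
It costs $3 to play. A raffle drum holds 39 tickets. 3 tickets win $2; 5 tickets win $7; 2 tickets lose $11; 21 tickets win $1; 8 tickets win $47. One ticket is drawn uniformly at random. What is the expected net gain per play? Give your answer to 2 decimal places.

E[payout] = (3/39)·2 + (5/39)·7 + (2/39)·(-11) + (21/39)·1 + (8/39)·47 = 32/3
Expected profit = 32/3 − 3 = 23/3 ≈ $7.67

$7.67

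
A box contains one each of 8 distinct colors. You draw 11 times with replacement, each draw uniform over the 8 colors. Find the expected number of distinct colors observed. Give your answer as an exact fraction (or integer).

Let Xⱼ=1 if type j appears at least once. P(Xⱼ=1) = 1 − ((8−1)/8)^11 = 6612607849/8589934592.
E[#distinct] = 8·6612607849/8589934592 = 6612607849/1073741824.

6612607849/1073741824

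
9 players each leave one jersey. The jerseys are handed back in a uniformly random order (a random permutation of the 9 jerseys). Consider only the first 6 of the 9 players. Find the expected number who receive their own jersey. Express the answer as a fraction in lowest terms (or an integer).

2/3

Let Xᵢ = 1 if person i gets their own jersey. For each i, P(Xᵢ=1) = 1/9.
By linearity of expectation, E[X₁+…+X_6] = 6·(1/9) = 2/3.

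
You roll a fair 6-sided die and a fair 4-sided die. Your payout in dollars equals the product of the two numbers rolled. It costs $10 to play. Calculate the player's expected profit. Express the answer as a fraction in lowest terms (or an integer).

Distribution of the product of the two numbers rolled: 1 w.p. 1/24, 2 w.p. 1/12, 3 w.p. 1/12, 4 w.p. 1/8, 5 w.p. 1/24, 6 w.p. 1/8, …
E[payout] = (1/24)·1 + (1/12)·2 + (1/12)·3 + (1/8)·4 + (1/24)·5 + (1/8)·6 + (1/12)·8 + (1/24)·9 + (1/24)·10 + (1/8)·12 + (1/24)·15 + (1/24)·16 + (1/24)·18 + (1/24)·20 + (1/24)·24 = 35/4
Expected profit = 35/4 − 10 = -5/4

-5/4 dollars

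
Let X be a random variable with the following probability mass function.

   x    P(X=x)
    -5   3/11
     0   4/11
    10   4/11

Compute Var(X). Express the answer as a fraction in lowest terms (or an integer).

4600/121

E[X] = (3/11)·(-5) + (4/11)·0 + (4/11)·10 = 25/11
E[X²] = (3/11)·25 + (4/11)·0 + (4/11)·100 = 475/11
Var(X) = 475/11 − (25/11)² = 4600/121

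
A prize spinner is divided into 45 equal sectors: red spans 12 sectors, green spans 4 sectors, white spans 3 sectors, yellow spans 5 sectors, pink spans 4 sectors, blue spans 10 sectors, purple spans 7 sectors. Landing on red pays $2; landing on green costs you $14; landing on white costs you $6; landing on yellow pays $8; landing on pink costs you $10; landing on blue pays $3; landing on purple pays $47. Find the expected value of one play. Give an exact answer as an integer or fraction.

103/15 dollars

E[payout] = (12/45)·2 + (4/45)·(-14) + (3/45)·(-6) + (5/45)·8 + (4/45)·(-10) + (10/45)·3 + (7/45)·47 = 103/15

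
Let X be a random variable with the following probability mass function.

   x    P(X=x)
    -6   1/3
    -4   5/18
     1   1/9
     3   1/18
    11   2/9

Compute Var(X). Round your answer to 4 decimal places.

43.7932

E[X] = (1/3)·(-6) + (5/18)·(-4) + (1/9)·1 + (1/18)·3 + (2/9)·11 = -7/18
E[X²] = (1/3)·36 + (5/18)·16 + (1/9)·1 + (1/18)·9 + (2/9)·121 = 791/18
Var(X) = 791/18 − (-7/18)² = 14189/324 ≈ 43.7932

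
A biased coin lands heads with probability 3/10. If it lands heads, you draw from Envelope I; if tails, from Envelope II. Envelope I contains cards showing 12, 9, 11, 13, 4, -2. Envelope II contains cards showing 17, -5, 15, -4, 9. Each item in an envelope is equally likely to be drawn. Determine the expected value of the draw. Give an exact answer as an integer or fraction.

683/100

E[X | Envelope I] = (12 + 9 + 11 + 13 + 4 − 2)/6 = 47/6
E[X | Envelope II] = (17 − 5 + 15 − 4 + 9)/5 = 32/5
E[X] = (3/10)·47/6 + (7/10)·32/5 = 683/100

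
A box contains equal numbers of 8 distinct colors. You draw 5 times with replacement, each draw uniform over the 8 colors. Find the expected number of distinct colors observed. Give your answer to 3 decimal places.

3.897

Let Xⱼ=1 if type j appears at least once. P(Xⱼ=1) = 1 − ((8−1)/8)^5 = 15961/32768.
E[#distinct] = 8·15961/32768 = 15961/4096.
≈ 3.897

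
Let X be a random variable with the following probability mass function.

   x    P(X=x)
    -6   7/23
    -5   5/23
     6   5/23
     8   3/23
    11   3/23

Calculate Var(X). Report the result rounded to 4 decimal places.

47.5917

E[X] = (7/23)·(-6) + (5/23)·(-5) + (5/23)·6 + (3/23)·8 + (3/23)·11 = 20/23
E[X²] = (7/23)·36 + (5/23)·25 + (5/23)·36 + (3/23)·64 + (3/23)·121 = 1112/23
Var(X) = 1112/23 − (20/23)² = 25176/529 ≈ 47.5917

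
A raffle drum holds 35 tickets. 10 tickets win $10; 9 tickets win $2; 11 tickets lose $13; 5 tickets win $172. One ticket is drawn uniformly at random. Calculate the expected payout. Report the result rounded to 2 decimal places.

E[payout] = (10/35)·10 + (9/35)·2 + (11/35)·(-13) + (5/35)·172 = 167/7
≈ $23.86

$23.86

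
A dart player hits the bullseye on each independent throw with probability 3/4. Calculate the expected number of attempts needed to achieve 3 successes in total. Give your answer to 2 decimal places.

4.00

By linearity (sum of 3 independent geometric waits), E[trials] = 3/p = 3/(3/4) = 4.
≈ 4.00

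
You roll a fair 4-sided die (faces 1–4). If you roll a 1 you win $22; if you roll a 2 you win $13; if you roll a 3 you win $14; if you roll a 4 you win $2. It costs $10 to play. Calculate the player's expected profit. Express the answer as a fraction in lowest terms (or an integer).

E[payout] = (1/4)·2 + (1/4)·13 + (1/4)·14 + (1/4)·22 = 51/4
Expected profit = 51/4 − 10 = 11/4

11/4 dollars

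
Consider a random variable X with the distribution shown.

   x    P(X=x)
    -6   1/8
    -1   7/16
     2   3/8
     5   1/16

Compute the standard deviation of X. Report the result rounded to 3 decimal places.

2.826

E[X] = -1/8, E[X²] = 8
Var(X) = E[X²] − (E[X])² = 8 − 1/64 = 511/64
SD(X) = √(511/64) ≈ 2.826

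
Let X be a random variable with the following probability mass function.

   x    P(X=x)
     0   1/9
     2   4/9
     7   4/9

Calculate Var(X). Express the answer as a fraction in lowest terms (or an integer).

E[X] = (1/9)·0 + (4/9)·2 + (4/9)·7 = 4
E[X²] = (1/9)·0 + (4/9)·4 + (4/9)·49 = 212/9
Var(X) = 212/9 − (4)² = 68/9

68/9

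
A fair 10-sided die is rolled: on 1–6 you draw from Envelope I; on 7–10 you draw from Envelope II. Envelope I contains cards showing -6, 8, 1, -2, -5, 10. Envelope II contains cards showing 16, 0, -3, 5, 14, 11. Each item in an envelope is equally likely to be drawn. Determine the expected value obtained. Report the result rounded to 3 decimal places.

E[X | Envelope I] = (-6 + 8 + 1 − 2 − 5 + 10)/6 = 1
E[X | Envelope II] = (16 + 0 − 3 + 5 + 14 + 11)/6 = 43/6
E[X] = (3/5)·1 + (2/5)·43/6 = 52/15 ≈ 3.467

3.467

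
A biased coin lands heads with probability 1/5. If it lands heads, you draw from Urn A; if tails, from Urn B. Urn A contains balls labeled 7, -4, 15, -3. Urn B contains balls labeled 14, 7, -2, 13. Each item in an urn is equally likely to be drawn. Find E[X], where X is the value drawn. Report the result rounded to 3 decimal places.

7.150

E[X | Urn A] = (7 − 4 + 15 − 3)/4 = 15/4
E[X | Urn B] = (14 + 7 − 2 + 13)/4 = 8
E[X] = (1/5)·15/4 + (4/5)·8 = 143/20 ≈ 7.150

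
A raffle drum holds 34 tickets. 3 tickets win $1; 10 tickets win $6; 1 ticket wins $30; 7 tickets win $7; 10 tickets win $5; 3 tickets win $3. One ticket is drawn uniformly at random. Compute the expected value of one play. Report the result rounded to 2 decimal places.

$5.91

E[payout] = (3/34)·1 + (10/34)·6 + (1/34)·30 + (7/34)·7 + (10/34)·5 + (3/34)·3 = 201/34
≈ $5.91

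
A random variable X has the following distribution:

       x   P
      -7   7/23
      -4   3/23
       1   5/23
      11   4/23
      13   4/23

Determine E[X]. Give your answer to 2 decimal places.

E[X] = (7/23)·(-7) + (3/23)·(-4) + (5/23)·1 + (4/23)·11 + (4/23)·13
     = 40/23 ≈ 1.74

1.74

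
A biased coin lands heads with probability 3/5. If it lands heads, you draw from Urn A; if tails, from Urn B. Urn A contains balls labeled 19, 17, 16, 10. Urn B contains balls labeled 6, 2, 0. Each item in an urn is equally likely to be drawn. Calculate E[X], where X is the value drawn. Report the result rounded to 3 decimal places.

E[X | Urn A] = (19 + 17 + 16 + 10)/4 = 31/2
E[X | Urn B] = (6 + 2 + 0)/3 = 8/3
E[X] = (3/5)·31/2 + (2/5)·8/3 = 311/30 ≈ 10.367

10.367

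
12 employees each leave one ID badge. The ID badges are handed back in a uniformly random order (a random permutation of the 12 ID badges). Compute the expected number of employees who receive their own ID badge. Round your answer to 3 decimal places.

1.000

Let Xᵢ = 1 if person i gets their own ID badge. For each i, P(Xᵢ=1) = 1/12.
By linearity of expectation, E[X₁+…+X_12] = 12·(1/12) = 1.
≈ 1.000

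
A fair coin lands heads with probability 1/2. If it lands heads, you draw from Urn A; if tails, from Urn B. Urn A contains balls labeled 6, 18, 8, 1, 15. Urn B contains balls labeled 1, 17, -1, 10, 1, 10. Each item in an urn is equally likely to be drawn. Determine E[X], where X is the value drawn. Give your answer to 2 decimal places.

7.97

E[X | Urn A] = (6 + 18 + 8 + 1 + 15)/5 = 48/5
E[X | Urn B] = (1 + 17 − 1 + 10 + 1 + 10)/6 = 19/3
E[X] = (1/2)·48/5 + (1/2)·19/3 = 239/30 ≈ 7.97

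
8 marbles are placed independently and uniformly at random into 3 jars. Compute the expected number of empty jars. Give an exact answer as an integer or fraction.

256/2187

Let Xⱼ=1 if jar j is empty. P(Xⱼ=1) = ((3-1)/3)^8 = 256/6561.
By linearity, E[#empty] = 3·256/6561 = 256/2187.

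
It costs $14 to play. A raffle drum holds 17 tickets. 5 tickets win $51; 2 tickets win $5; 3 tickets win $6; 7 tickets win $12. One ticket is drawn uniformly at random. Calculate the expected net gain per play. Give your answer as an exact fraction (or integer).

129/17 dollars

E[payout] = (5/17)·51 + (2/17)·5 + (3/17)·6 + (7/17)·12 = 367/17
Expected profit = 367/17 − 14 = 129/17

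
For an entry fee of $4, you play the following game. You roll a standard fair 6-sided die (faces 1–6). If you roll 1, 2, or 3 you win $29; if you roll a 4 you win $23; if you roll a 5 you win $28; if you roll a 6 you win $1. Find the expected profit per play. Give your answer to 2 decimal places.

$19.17

E[payout] = (1/6)·1 + (1/6)·23 + (1/6)·28 + (1/2)·29 = 139/6
Expected profit = 139/6 − 4 = 115/6 ≈ $19.17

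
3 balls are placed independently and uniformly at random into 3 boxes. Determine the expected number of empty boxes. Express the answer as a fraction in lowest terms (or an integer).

Let Xⱼ=1 if box j is empty. P(Xⱼ=1) = ((3-1)/3)^3 = 8/27.
By linearity, E[#empty] = 3·8/27 = 8/9.

8/9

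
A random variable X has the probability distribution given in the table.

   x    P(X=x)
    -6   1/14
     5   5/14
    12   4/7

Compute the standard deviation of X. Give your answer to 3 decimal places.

5.129

E[X] = 115/14, E[X²] = 1313/14
Var(X) = E[X²] − (E[X])² = 1313/14 − 13225/196 = 5157/196
SD(X) = √(5157/196) ≈ 5.129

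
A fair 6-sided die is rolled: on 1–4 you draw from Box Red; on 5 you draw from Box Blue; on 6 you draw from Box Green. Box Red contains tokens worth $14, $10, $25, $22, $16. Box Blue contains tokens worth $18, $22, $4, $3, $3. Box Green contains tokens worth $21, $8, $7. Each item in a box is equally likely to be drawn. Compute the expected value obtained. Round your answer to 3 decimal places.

E[X | Box Red] = (14 + 10 + 25 + 22 + 16)/5 = 87/5
E[X | Box Blue] = (18 + 22 + 4 + 3 + 3)/5 = 10
E[X | Box Green] = (21 + 8 + 7)/3 = 12
E[X] = (2/3)·87/5 + (1/6)·10 + (1/6)·12 = 229/15 ≈ 15.267

$15.267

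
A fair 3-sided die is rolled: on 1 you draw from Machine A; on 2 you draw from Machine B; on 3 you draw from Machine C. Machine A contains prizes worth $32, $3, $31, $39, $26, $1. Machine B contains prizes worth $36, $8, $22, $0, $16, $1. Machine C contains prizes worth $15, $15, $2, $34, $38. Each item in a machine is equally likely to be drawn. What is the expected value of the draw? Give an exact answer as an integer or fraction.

E[X | Machine A] = (32 + 3 + 31 + 39 + 26 + 1)/6 = 22
E[X | Machine B] = (36 + 8 + 22 + 0 + 16 + 1)/6 = 83/6
E[X | Machine C] = (15 + 15 + 2 + 34 + 38)/5 = 104/5
E[X] = (1/3)·22 + (1/3)·83/6 + (1/3)·104/5 = 1699/90

1699/90 dollars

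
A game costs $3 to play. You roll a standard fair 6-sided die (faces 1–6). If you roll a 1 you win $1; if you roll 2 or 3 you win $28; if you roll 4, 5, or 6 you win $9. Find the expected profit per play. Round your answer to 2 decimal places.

$11.00

E[payout] = (1/6)·1 + (1/2)·9 + (1/3)·28 = 14
Expected profit = 14 − 3 = 11 ≈ $11.00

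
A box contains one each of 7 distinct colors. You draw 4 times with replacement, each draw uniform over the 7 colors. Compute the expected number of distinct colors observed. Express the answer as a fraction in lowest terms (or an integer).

Let Xⱼ=1 if type j appears at least once. P(Xⱼ=1) = 1 − ((7−1)/7)^4 = 1105/2401.
E[#distinct] = 7·1105/2401 = 1105/343.

1105/343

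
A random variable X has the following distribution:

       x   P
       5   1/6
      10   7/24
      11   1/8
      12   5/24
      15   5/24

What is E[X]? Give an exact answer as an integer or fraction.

E[X] = (1/6)·5 + (7/24)·10 + (1/8)·11 + (5/24)·12 + (5/24)·15
     = 43/4

43/4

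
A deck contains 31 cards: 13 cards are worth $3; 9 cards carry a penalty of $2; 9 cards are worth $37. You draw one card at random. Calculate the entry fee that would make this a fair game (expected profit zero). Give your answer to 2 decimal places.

E[payout] = (13/31)·3 + (9/31)·(-2) + (9/31)·37 = 354/31
Fair fee = E[payout] = 354/31 ≈ $11.42

$11.42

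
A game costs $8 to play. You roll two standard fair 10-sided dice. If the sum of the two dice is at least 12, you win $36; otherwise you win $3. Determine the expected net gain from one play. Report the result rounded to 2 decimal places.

$9.85

E[payout] = (11/20)·3 + (9/20)·36 = 357/20
Expected profit = 357/20 − 8 = 197/20 ≈ $9.85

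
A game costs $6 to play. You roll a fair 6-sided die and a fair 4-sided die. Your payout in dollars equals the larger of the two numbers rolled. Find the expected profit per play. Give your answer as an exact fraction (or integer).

-25/12 dollars

Distribution of the larger of the two numbers rolled: 1 w.p. 1/24, 2 w.p. 1/8, 3 w.p. 5/24, 4 w.p. 7/24, 5 w.p. 1/6, 6 w.p. 1/6
E[payout] = (1/24)·1 + (1/8)·2 + (5/24)·3 + (7/24)·4 + (1/6)·5 + (1/6)·6 = 47/12
Expected profit = 47/12 − 6 = -25/12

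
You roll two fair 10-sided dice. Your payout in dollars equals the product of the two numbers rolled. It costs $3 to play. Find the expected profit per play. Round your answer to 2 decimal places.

$27.25

Distribution of the product of the two numbers rolled: 1 w.p. 1/100, 2 w.p. 1/50, 3 w.p. 1/50, 4 w.p. 3/100, 5 w.p. 1/50, 6 w.p. 1/25, …
E[payout] = (1/100)·1 + (1/50)·2 + (1/50)·3 + (3/100)·4 + (1/50)·5 + (1/25)·6 + (1/50)·7 + (1/25)·8 + (3/100)·9 + (1/25)·10 + (1/25)·12 + (1/50)·14 + (1/50)·15 + (3/100)·16 + (1/25)·18 + (1/25)·20 + (1/50)·21 + (1/25)·24 + (1/100)·25 + (1/50)·27 + (1/50)·28 + (1/25)·30 + (1/50)·32 + (1/50)·35 + (3/100)·36 + (1/25)·40 + (1/50)·42 + (1/50)·45 + (1/50)·48 + (1/100)·49 + (1/50)·50 + (1/50)·54 + (1/50)·56 + (1/50)·60 + (1/50)·63 + (1/100)·64 + (1/50)·70 + (1/50)·72 + (1/50)·80 + (1/100)·81 + (1/50)·90 + (1/100)·100 = 121/4
Expected profit = 121/4 − 3 = 109/4 ≈ $27.25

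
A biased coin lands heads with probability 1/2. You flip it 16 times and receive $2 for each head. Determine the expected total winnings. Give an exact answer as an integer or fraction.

$16

E[#heads] = 16·1/2 = 8 (linearity over flips).
E[winnings] = 2·8 = 16.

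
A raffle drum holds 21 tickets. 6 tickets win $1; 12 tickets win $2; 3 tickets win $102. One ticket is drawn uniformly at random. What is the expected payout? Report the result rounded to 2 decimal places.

$16.00

E[payout] = (6/21)·1 + (12/21)·2 + (3/21)·102 = 16
≈ $16.00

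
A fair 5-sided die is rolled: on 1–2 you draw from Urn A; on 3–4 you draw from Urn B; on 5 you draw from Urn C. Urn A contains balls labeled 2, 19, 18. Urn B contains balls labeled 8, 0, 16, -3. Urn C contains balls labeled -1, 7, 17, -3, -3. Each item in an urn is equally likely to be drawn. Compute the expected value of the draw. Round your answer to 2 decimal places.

7.98

E[X | Urn A] = (2 + 19 + 18)/3 = 13
E[X | Urn B] = (8 + 0 + 16 − 3)/4 = 21/4
E[X | Urn C] = (-1 + 7 + 17 − 3 − 3)/5 = 17/5
E[X] = (2/5)·13 + (2/5)·21/4 + (1/5)·17/5 = 399/50 ≈ 7.98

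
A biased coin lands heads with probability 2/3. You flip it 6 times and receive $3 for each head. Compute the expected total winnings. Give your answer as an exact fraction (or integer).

$12

E[#heads] = 6·2/3 = 4 (linearity over flips).
E[winnings] = 3·4 = 12.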